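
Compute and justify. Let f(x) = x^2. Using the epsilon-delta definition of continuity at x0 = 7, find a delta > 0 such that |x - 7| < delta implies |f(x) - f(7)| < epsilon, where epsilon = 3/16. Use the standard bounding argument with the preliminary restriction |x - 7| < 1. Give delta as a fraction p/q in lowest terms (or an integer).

Factor: |x^2 - (7)^2| = |x - 7| * |x + 7|.
Impose |x - 7| < 1 first. Then |x + 7| = |(x - 7) + 2*(7)| <= |x - 7| + 2*|7| < 1 + 14 = 15.
So |x^2 - (7)^2| < delta * 15.
We need delta * 15 <= 3/16, i.e. delta <= 3/16/15 = 1/80.
Since 1/80 < 1, this is tighter than 1; take delta = 1/80.
So delta = 1/80 works.

1/80


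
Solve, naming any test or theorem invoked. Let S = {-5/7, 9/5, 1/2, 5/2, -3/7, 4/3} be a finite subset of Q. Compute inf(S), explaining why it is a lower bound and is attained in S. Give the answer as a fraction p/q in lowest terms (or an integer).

S is finite, so inf(S) = min(S).
Sorted increasing:
-5/7, -3/7, 1/2, 4/3, 9/5, 5/2
The extremum is -5/7.
For every x in S, x >= -5/7. And -5/7 is in S, so it is attained.
Therefore inf(S) = -5/7.

-5/7


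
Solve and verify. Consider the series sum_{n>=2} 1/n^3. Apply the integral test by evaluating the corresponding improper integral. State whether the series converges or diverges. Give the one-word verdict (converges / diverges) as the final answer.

Let f(x) = x^(-3). Then f is positive, continuous, and decreasing on [2, infinity), so the integral test applies.
Compute the improper integral int_{2}^infinity f(x) dx:
  antiderivative F(x) = -1/(2*x^2).
  As x -> infinity, F(x) -> 0 (since p = 3 > 1).
  So int = F(infinity) - F(2) = 0 - (-1/8) = 1/8.
  Finite, so by the integral test, the series converges.

converges


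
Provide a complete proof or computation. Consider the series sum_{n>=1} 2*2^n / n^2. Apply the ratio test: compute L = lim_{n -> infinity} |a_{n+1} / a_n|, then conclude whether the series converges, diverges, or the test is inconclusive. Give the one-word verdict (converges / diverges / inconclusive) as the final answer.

Let a_n denote the general term. Form the ratio a_{n+1}/a_n and simplify:
a_{n+1}/a_n = 2*n^2/(n + 1)^2
Take the limit as n -> infinity: L = 2.
Since L = 2 > 1 (or L = infinity), the ratio test implies the series diverges.

diverges


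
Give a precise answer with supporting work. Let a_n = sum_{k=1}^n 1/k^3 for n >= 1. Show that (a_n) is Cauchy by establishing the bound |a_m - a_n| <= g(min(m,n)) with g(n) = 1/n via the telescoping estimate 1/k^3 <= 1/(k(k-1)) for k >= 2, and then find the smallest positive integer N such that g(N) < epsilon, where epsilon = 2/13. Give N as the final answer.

For m > n >= 1: |a_m - a_n| = sum_{k=n+1}^m 1/k^3.
Use 1/k^3 <= 1/(k(k-1)) = 1/(k-1) - 1/k for k >= 2 (which holds since k^3 >= k^2 >= k(k-1) for k >= 2):
sum_{k=n+1}^m 1/k^3 <= sum_{k=n+1}^m (1/(k-1) - 1/k) = 1/n - 1/m <= 1/n.
By symmetry the same bound holds with n,m swapped, so |a_m - a_n| <= 1/min(m,n) = g(min(m,n)). Since g(n) -> 0, (a_n) is Cauchy.
Now solve g(N) < 2/13: 1/N < 2/13 <=> N > 1/(2/13) = 13/2.
The smallest integer strictly greater than 13/2 is N = 7.
Check: g(7) = 1/7 < 2/13; g(6) = 1/6 >= 2/13. So N = 7.

7


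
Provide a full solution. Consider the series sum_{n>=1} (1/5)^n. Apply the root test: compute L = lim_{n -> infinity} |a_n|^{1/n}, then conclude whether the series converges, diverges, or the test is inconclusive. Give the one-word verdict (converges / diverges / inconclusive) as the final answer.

Let a_n denote the general term. Form |a_n|^(1/n) and simplify:
|a_n|^(1/n) = 1/5
Take the limit as n -> infinity: L = 1/5.
Since L = 1/5 < 1, the root test implies convergence.

converges


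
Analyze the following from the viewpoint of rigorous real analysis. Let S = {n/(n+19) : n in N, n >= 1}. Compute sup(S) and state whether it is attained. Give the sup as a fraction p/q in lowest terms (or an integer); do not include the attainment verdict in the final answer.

Analysis:
- Values: 1/20, 2/21, 3/22, 4/23, ... strictly increasing.
- Minimum is 1/20 (n=1); inf = 1/20 (attained).
- n/(n+19) = 1 - 19/(n+19) -> 1 from below as n -> infinity, and never equals 1.
- So sup = 1 (not attained).
Conclusion: sup(S) = 1, not attained in S.

1


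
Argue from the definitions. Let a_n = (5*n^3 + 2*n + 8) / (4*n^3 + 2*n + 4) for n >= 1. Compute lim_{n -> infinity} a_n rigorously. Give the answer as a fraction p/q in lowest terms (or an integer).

Divide numerator and denominator by n^3, the highest power:
numerator / n^3 = 5 + 2/n^2 + 8/n^3
denominator / n^3 = 4 + 2/n^2 + 4/n^3
As n -> infinity, all terms of the form c/n^k (k >= 1) tend to 0.
So numerator / n^3 -> 5 and denominator / n^3 -> 4.
Therefore lim a_n = 5/4.

5/4


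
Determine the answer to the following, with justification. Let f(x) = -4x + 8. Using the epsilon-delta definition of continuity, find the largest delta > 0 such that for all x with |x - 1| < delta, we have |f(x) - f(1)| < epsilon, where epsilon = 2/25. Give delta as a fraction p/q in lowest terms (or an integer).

We compute f(1) = -4*(1) + 8 = 4.
|f(x) - f(1)| = |-4x + 8 - (4)| = |-4(x - 1)| = 4|x - 1|.
We need 4|x - 1| < 2/25, i.e. |x - 1| < 2/25 / 4 = 1/50.
So any delta <= 1/50 works. Conversely, if delta > 1/50, then x = 1 + 1/50 satisfies |x - 1| = 1/50 < delta but |f(x) - f(1)| = 4 * 1/50 = 2/25, which is not < 2/25; so no larger delta works.
Hence the largest such delta is 1/50.

1/50


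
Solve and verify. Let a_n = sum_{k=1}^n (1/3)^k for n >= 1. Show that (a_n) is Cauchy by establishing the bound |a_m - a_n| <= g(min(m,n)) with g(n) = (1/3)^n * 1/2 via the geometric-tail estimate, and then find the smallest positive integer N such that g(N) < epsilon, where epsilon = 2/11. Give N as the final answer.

For m > n >= 1: |a_m - a_n| = sum_{k=n+1}^m (1/3)^k < sum_{k=n+1}^infinity (1/3)^k = (1/3)^(n+1) / (1 - 1/3) = (1/3)^n * (1/3) * (3/2) = (1/3)^n * 1/2.
So g(n) = (1/3)^n / 2. Since g(n) -> 0, (a_n) is Cauchy.
Now solve g(N) < 2/11: (1/3)^N / 2 < 2/11 <=> 3^N > 1 / (2 * 2/11) = 11/4.
Check powers of 3: 3^0 = 1 <= 11/4, 3^1 = 3 > 11/4.
So the smallest such N is 1. Check: g(1) = 1/(2 * 3) = 1/6 < 2/11.

1


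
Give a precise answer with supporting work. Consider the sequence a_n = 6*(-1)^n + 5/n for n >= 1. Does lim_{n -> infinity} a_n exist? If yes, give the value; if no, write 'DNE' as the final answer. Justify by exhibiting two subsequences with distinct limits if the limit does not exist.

Examine the behaviour of a_n along subsequences.
a_{2k} = 6 + 5/(2k) -> 6. a_{2k+1} = -6 + 5/(2k+1) -> -6.
Since these two subsequential limits are 6 and -6, distinct, the full sequence cannot converge (a convergent sequence has all subsequences tending to the same limit). So lim a_n does not exist.

DNE


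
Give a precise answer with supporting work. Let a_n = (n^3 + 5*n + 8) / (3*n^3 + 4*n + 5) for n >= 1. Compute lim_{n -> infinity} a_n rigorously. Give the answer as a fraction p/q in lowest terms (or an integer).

Divide numerator and denominator by n^3, the highest power:
numerator / n^3 = 1 + 5/n^2 + 8/n^3
denominator / n^3 = 3 + 4/n^2 + 5/n^3
As n -> infinity, all terms of the form c/n^k (k >= 1) tend to 0.
So numerator / n^3 -> 1 and denominator / n^3 -> 3.
Therefore lim a_n = 1/3.

1/3


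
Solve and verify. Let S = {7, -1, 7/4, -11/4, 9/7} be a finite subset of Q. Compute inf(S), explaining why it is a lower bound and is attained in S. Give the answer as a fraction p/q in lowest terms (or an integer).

S is finite, so inf(S) = min(S).
Sorted increasing:
-11/4, -1, 9/7, 7/4, 7
The extremum is -11/4.
For every x in S, x >= -11/4. And -11/4 is in S, so it is attained.
Therefore inf(S) = -11/4.

-11/4


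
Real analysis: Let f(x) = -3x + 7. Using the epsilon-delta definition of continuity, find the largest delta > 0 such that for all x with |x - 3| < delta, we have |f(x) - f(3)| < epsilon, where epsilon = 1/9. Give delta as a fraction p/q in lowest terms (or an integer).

We compute f(3) = -3*(3) + 7 = -2.
|f(x) - f(3)| = |-3x + 7 - (-2)| = |-3(x - 3)| = 3|x - 3|.
We need 3|x - 3| < 1/9, i.e. |x - 3| < 1/9 / 3 = 1/27.
So any delta <= 1/27 works. Conversely, if delta > 1/27, then x = 3 + 1/27 satisfies |x - 3| = 1/27 < delta but |f(x) - f(3)| = 3 * 1/27 = 1/9, which is not < 1/9; so no larger delta works.
Hence the largest such delta is 1/27.

1/27


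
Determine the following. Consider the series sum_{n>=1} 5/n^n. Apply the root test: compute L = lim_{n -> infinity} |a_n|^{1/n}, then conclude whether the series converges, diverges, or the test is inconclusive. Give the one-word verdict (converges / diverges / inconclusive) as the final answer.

Let a_n denote the general term. Form |a_n|^(1/n) and simplify:
|a_n|^(1/n) = 5^(1/n)/n
Take the limit as n -> infinity: L = 0.
Since L = 0 < 1, the root test implies convergence.

converges


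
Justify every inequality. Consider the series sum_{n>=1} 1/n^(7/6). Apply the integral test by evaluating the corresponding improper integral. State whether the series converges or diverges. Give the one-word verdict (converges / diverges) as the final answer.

Let f(x) = x^(-7/6). Then f is positive, continuous, and decreasing on [1, infinity), so the integral test applies.
Compute the improper integral int_{1}^infinity f(x) dx:
  antiderivative F(x) = -6/x^(1/6).
  As x -> infinity, F(x) -> 0 (since p = 7/6 > 1).
  So int = F(infinity) - F(1) = 0 - (-6) = 6.
  Finite, so by the integral test, the series converges.

converges


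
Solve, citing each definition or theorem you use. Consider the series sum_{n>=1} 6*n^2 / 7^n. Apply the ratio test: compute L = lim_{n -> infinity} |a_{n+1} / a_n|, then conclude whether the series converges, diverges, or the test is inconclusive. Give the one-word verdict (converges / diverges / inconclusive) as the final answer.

Let a_n denote the general term. Form the ratio a_{n+1}/a_n and simplify:
a_{n+1}/a_n = (n + 1)^2/(7*n^2)
Take the limit as n -> infinity: L = 1/7.
Since L = 1/7 < 1, the ratio test implies the series converges.

converges


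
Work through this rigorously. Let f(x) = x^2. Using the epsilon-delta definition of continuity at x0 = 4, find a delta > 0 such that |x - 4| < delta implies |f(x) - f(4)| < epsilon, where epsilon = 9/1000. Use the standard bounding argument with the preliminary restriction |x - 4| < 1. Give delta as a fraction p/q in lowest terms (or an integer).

Factor: |x^2 - (4)^2| = |x - 4| * |x + 4|.
Impose |x - 4| < 1 first. Then |x + 4| = |(x - 4) + 2*(4)| <= |x - 4| + 2*|4| < 1 + 8 = 9.
So |x^2 - (4)^2| < delta * 9.
We need delta * 9 <= 9/1000, i.e. delta <= 9/1000/9 = 1/1000.
Since 1/1000 < 1, this is tighter than 1; take delta = 1/1000.
So delta = 1/1000 works.

1/1000


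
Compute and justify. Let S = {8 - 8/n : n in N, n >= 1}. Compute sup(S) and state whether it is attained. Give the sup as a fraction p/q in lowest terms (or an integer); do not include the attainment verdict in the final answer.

Analysis:
- Values: 0, 4, 16/3, 6, ... strictly increasing.
- Minimum is 0 (n=1); inf = 0 (attained).
- 8 - 8/n -> 8 from below; sup = 8, not attained.
Conclusion: sup(S) = 8, not attained in S.

8


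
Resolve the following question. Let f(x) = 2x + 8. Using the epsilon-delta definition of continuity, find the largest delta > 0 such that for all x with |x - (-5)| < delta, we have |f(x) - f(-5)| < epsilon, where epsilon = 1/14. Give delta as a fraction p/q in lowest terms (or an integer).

We compute f(-5) = 2*(-5) + 8 = -2.
|f(x) - f(-5)| = |2x + 8 - (-2)| = |2(x - (-5))| = 2|x - (-5)|.
We need 2|x - (-5)| < 1/14, i.e. |x - (-5)| < 1/14 / 2 = 1/28.
So any delta <= 1/28 works. Conversely, if delta > 1/28, then x = -5 + 1/28 satisfies |x - (-5)| = 1/28 < delta but |f(x) - f(-5)| = 2 * 1/28 = 1/14, which is not < 1/14; so no larger delta works.
Hence the largest such delta is 1/28.

1/28


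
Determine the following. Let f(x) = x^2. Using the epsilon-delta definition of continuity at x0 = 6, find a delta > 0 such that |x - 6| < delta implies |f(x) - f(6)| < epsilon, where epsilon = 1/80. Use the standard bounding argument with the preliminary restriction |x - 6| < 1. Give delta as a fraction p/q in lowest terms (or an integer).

Factor: |x^2 - (6)^2| = |x - 6| * |x + 6|.
Impose |x - 6| < 1 first. Then |x + 6| = |(x - 6) + 2*(6)| <= |x - 6| + 2*|6| < 1 + 12 = 13.
So |x^2 - (6)^2| < delta * 13.
We need delta * 13 <= 1/80, i.e. delta <= 1/80/13 = 1/1040.
Since 1/1040 < 1, this is tighter than 1; take delta = 1/1040.
So delta = 1/1040 works.

1/1040


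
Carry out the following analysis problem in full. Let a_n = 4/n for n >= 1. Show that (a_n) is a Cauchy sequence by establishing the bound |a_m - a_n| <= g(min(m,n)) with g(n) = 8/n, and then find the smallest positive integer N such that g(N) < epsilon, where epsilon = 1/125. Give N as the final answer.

For any m, n >= 1, by the triangle inequality:
|a_m - a_n| = |4/m - 4/n| <= 4*1/m + 4*1/n <= 8/min(m,n).
So g(n) = 8/n bounds the Cauchy difference. Since g(n) -> 0, (a_n) is Cauchy.
Now solve g(N) < 1/125: 8/N < 1/125 <=> N > 8 / (1/125) = 1000.
The smallest integer strictly greater than 1000 is N = 1001.
Check: g(1001) = 8/1001 = 8/1001 < 1/125; g(1000) = 1/125 >= 1/125. So N = 1001.

1001


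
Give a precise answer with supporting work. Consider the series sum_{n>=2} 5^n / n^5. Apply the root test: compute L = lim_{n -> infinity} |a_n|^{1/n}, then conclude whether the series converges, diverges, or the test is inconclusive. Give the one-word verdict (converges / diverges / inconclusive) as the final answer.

Let a_n denote the general term. Form |a_n|^(1/n) and simplify:
|a_n|^(1/n) = 5/n^(5/n)
Take the limit as n -> infinity: L = 5.
Since L = 5 > 1, the root test implies divergence.

diverges


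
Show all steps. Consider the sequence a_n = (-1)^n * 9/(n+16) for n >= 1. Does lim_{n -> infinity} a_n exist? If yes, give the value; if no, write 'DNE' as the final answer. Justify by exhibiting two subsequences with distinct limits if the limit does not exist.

Examine the behaviour of a_n along subsequences.
Even-n subsequence a_{2k} = 9/(2k+16) -> 0. Odd-n subsequence a_{2k+1} = -9/(2k+17) -> 0. Both tend to 0, which suggests the limit is 0; verify directly.
|a_n - 0| = 9/(n+16) < 9/n for every n >= 1.
Given epsilon > 0, choose a positive integer N > 9/epsilon. Then for all n >= N, |a_n| < 9/n <= 9/N < epsilon.
So by the definition of the limit, lim a_n exists and equals 0.

0


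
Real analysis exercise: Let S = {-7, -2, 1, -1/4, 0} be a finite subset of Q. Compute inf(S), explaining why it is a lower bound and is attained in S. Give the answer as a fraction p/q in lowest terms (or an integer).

S is finite, so inf(S) = min(S).
Sorted increasing:
-7, -2, -1/4, 0, 1
The extremum is -7.
For every x in S, x >= -7. And -7 is in S, so it is attained.
Therefore inf(S) = -7.

-7


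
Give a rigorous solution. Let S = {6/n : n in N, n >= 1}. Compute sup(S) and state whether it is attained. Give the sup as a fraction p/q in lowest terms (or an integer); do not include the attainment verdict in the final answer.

Analysis:
- Values: 6, 3, 2, 3/2, ... strictly decreasing.
- The maximum is 6 (n=1); sup = 6 (attained).
- The set is bounded below by 0; 6/n -> 0 so 0 is the greatest lower bound.
- 0 is not in the set, so inf = 0 is not attained.
Conclusion: sup(S) = 6, attained in S.

6


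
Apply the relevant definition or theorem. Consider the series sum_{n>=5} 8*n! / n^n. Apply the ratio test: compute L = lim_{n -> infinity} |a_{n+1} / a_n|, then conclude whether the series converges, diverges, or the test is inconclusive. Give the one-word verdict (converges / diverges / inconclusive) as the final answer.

Let a_n denote the general term. Form the ratio a_{n+1}/a_n and simplify:
a_{n+1}/a_n = (n/(n + 1))^n
Take the limit as n -> infinity: L = exp(-1).
Since L = exp(-1) < 1, the ratio test implies the series converges.

converges


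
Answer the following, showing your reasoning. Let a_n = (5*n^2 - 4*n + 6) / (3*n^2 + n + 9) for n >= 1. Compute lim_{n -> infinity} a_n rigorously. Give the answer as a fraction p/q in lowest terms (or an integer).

Divide numerator and denominator by n^2, the highest power:
numerator / n^2 = 5 - 4/n + 6/n^2
denominator / n^2 = 3 + 1/n + 9/n^2
As n -> infinity, all terms of the form c/n^k (k >= 1) tend to 0.
So numerator / n^2 -> 5 and denominator / n^2 -> 3.
Therefore lim a_n = 5/3.

5/3


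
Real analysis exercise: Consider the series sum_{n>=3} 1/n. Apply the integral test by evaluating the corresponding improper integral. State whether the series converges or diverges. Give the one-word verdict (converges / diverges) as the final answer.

Let f(x) = 1/x. Then f is positive, continuous, and decreasing on [3, infinity), so the integral test applies.
Compute the improper integral int_{3}^infinity f(x) dx:
  antiderivative F(x) = log(x).
  As x -> infinity, log(x) -> infinity.
  So int = infinity - log(3) = infinity. By the integral test, the series diverges.

diverges


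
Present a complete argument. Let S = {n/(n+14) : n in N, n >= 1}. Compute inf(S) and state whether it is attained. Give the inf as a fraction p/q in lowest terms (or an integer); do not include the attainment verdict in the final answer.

Analysis:
- Values: 1/15, 1/8, 3/17, 2/9, ... strictly increasing.
- Minimum is 1/15 (n=1); inf = 1/15 (attained).
- n/(n+14) = 1 - 14/(n+14) -> 1 from below as n -> infinity, and never equals 1.
- So sup = 1 (not attained).
Conclusion: inf(S) = 1/15, attained in S.

1/15


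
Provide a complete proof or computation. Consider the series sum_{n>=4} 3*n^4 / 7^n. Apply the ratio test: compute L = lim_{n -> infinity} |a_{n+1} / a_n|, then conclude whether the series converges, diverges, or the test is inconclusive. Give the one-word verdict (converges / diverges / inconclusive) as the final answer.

Let a_n denote the general term. Form the ratio a_{n+1}/a_n and simplify:
a_{n+1}/a_n = (n + 1)^4/(7*n^4)
Take the limit as n -> infinity: L = 1/7.
Since L = 1/7 < 1, the ratio test implies the series converges.

converges


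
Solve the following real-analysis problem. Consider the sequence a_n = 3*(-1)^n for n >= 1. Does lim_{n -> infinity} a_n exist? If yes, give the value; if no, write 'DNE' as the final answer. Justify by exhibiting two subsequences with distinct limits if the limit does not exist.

Examine the behaviour of a_n along subsequences.
Even-n subsequence a_{2k} = 3 -> 3. Odd-n subsequence a_{2k+1} = -3 -> -3.
Since these two subsequential limits are 3 and -3, distinct, the full sequence cannot converge (a convergent sequence has all subsequences tending to the same limit). So lim a_n does not exist.

DNE


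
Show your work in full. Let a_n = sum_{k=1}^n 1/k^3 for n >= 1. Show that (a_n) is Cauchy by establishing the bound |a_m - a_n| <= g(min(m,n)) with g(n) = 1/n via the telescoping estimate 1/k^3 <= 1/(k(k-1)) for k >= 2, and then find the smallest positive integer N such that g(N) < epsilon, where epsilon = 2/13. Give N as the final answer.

For m > n >= 1: |a_m - a_n| = sum_{k=n+1}^m 1/k^3.
Use 1/k^3 <= 1/(k(k-1)) = 1/(k-1) - 1/k for k >= 2 (which holds since k^3 >= k^2 >= k(k-1) for k >= 2):
sum_{k=n+1}^m 1/k^3 <= sum_{k=n+1}^m (1/(k-1) - 1/k) = 1/n - 1/m <= 1/n.
By symmetry the same bound holds with n,m swapped, so |a_m - a_n| <= 1/min(m,n) = g(min(m,n)). Since g(n) -> 0, (a_n) is Cauchy.
Now solve g(N) < 2/13: 1/N < 2/13 <=> N > 1/(2/13) = 13/2.
The smallest integer strictly greater than 13/2 is N = 7.
Check: g(7) = 1/7 < 2/13; g(6) = 1/6 >= 2/13. So N = 7.

7


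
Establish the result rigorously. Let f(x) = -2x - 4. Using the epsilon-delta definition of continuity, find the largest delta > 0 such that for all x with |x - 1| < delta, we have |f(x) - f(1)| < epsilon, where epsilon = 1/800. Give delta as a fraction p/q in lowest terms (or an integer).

We compute f(1) = -2*(1) - 4 = -6.
|f(x) - f(1)| = |-2x - 4 - (-6)| = |-2(x - 1)| = 2|x - 1|.
We need 2|x - 1| < 1/800, i.e. |x - 1| < 1/800 / 2 = 1/1600.
So any delta <= 1/1600 works. Conversely, if delta > 1/1600, then x = 1 + 1/1600 satisfies |x - 1| = 1/1600 < delta but |f(x) - f(1)| = 2 * 1/1600 = 1/800, which is not < 1/800; so no larger delta works.
Hence the largest such delta is 1/1600.

1/1600


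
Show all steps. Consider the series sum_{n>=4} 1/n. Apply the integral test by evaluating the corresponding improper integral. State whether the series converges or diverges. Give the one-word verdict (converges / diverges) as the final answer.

Let f(x) = 1/x. Then f is positive, continuous, and decreasing on [4, infinity), so the integral test applies.
Compute the improper integral int_{4}^infinity f(x) dx:
  antiderivative F(x) = log(x).
  As x -> infinity, log(x) -> infinity.
  So int = infinity - log(4) = infinity. By the integral test, the series diverges.

diverges


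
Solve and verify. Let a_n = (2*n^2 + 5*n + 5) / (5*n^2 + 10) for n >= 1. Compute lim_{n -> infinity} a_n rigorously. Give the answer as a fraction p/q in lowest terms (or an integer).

Divide numerator and denominator by n^2, the highest power:
numerator / n^2 = 2 + 5/n + 5/n^2
denominator / n^2 = 5 + 10/n^2
As n -> infinity, all terms of the form c/n^k (k >= 1) tend to 0.
So numerator / n^2 -> 2 and denominator / n^2 -> 5.
Therefore lim a_n = 2/5.

2/5


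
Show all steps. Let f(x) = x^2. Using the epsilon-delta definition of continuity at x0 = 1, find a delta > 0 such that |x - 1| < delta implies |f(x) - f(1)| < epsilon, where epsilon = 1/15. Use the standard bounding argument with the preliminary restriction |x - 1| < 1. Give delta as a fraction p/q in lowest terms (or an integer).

Factor: |x^2 - (1)^2| = |x - 1| * |x + 1|.
Impose |x - 1| < 1 first. Then |x + 1| = |(x - 1) + 2*(1)| <= |x - 1| + 2*|1| < 1 + 2 = 3.
So |x^2 - (1)^2| < delta * 3.
We need delta * 3 <= 1/15, i.e. delta <= 1/15/3 = 1/45.
Since 1/45 < 1, this is tighter than 1; take delta = 1/45.
So delta = 1/45 works.

1/45


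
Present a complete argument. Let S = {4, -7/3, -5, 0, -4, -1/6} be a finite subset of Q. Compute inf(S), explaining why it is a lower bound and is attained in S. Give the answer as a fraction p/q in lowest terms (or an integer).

S is finite, so inf(S) = min(S).
Sorted increasing:
-5, -4, -7/3, -1/6, 0, 4
The extremum is -5.
For every x in S, x >= -5. And -5 is in S, so it is attained.
Therefore inf(S) = -5.

-5


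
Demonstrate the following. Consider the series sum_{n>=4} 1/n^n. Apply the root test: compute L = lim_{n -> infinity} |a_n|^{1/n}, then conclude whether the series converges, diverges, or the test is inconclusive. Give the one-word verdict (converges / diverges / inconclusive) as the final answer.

Let a_n denote the general term. Form |a_n|^(1/n) and simplify:
|a_n|^(1/n) = 1/n
Take the limit as n -> infinity: L = 0.
Since L = 0 < 1, the root test implies convergence.

converges


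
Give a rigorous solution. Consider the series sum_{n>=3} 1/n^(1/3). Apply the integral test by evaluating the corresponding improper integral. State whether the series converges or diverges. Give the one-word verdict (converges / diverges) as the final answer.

Let f(x) = x^(-1/3). Then f is positive, continuous, and decreasing on [3, infinity), so the integral test applies.
Compute the improper integral int_{3}^infinity f(x) dx:
  antiderivative F(x) = 3*x^(2/3)/2.
  As x -> infinity, F(x) -> infinity (since p = 1/3 < 1).
  So the integral diverges. By the integral test, the series diverges.

diverges


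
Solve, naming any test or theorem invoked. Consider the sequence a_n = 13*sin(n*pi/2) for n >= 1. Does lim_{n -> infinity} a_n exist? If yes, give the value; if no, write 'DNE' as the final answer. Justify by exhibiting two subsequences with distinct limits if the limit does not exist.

Examine the behaviour of a_n along subsequences.
a_{4k+1} = 13*sin(pi/2 + 2k*pi) = 13 -> 13. a_{4k+3} = 13*sin(3pi/2 + 2k*pi) = -13 -> -13.
Since these two subsequential limits are 13 and -13, distinct, the full sequence cannot converge (a convergent sequence has all subsequences tending to the same limit). So lim a_n does not exist.

DNE


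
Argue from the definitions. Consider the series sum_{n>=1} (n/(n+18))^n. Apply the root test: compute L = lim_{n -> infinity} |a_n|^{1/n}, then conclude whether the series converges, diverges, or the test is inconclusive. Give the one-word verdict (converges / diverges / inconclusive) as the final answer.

Let a_n denote the general term. Form |a_n|^(1/n) and simplify:
|a_n|^(1/n) = n/(n + 18)
Take the limit as n -> infinity: L = 1.
Since L = 1, the root test is inconclusive. (In fact a_n = (n/(n+18))^n -> e^(-18) != 0, so the nth-term test shows divergence; but the root test itself gives no conclusion.)

inconclusive


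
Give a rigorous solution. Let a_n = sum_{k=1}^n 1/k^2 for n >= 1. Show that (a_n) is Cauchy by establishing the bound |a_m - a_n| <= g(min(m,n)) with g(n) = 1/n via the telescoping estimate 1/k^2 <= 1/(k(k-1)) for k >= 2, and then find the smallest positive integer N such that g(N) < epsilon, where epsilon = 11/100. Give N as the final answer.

For m > n >= 1: |a_m - a_n| = sum_{k=n+1}^m 1/k^2.
Use 1/k^2 <= 1/(k(k-1)) = 1/(k-1) - 1/k for k >= 2:
sum_{k=n+1}^m 1/k^2 <= sum_{k=n+1}^m (1/(k-1) - 1/k) = 1/n - 1/m <= 1/n.
By symmetry the same bound holds with n,m swapped, so |a_m - a_n| <= 1/min(m,n) = g(min(m,n)). Since g(n) -> 0, (a_n) is Cauchy.
Now solve g(N) < 11/100: 1/N < 11/100 <=> N > 1/(11/100) = 100/11.
The smallest integer strictly greater than 100/11 is N = 10.
Check: g(10) = 1/10 < 11/100; g(9) = 1/9 >= 11/100. So N = 10.

10


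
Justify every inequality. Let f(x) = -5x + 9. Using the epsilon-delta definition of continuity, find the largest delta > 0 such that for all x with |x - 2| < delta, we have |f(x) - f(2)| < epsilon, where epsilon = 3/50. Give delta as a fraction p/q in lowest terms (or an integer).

We compute f(2) = -5*(2) + 9 = -1.
|f(x) - f(2)| = |-5x + 9 - (-1)| = |-5(x - 2)| = 5|x - 2|.
We need 5|x - 2| < 3/50, i.e. |x - 2| < 3/50 / 5 = 3/250.
So any delta <= 3/250 works. Conversely, if delta > 3/250, then x = 2 + 3/250 satisfies |x - 2| = 3/250 < delta but |f(x) - f(2)| = 5 * 3/250 = 3/50, which is not < 3/50; so no larger delta works.
Hence the largest such delta is 3/250.

3/250


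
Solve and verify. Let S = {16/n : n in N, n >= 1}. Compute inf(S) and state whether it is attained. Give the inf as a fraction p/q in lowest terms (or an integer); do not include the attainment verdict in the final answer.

Analysis:
- Values: 16, 8, 16/3, 4, ... strictly decreasing.
- The maximum is 16 (n=1); sup = 16 (attained).
- The set is bounded below by 0; 16/n -> 0 so 0 is the greatest lower bound.
- 0 is not in the set, so inf = 0 is not attained.
Conclusion: inf(S) = 0, not attained in S.

0


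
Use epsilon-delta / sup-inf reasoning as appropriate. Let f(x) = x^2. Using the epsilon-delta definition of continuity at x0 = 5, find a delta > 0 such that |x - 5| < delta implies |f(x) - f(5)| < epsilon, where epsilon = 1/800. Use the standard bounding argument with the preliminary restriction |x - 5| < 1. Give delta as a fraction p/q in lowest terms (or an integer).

Factor: |x^2 - (5)^2| = |x - 5| * |x + 5|.
Impose |x - 5| < 1 first. Then |x + 5| = |(x - 5) + 2*(5)| <= |x - 5| + 2*|5| < 1 + 10 = 11.
So |x^2 - (5)^2| < delta * 11.
We need delta * 11 <= 1/800, i.e. delta <= 1/800/11 = 1/8800.
Since 1/8800 < 1, this is tighter than 1; take delta = 1/8800.
So delta = 1/8800 works.

1/8800


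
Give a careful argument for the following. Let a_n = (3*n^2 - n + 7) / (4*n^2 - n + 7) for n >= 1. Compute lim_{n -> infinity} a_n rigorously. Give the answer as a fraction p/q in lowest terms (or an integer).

Divide numerator and denominator by n^2, the highest power:
numerator / n^2 = 3 - 1/n + 7/n^2
denominator / n^2 = 4 - 1/n + 7/n^2
As n -> infinity, all terms of the form c/n^k (k >= 1) tend to 0.
So numerator / n^2 -> 3 and denominator / n^2 -> 4.
Therefore lim a_n = 3/4.

3/4


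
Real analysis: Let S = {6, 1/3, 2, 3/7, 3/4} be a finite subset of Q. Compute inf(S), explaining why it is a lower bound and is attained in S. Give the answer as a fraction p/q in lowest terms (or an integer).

S is finite, so inf(S) = min(S).
Sorted increasing:
1/3, 3/7, 3/4, 2, 6
The extremum is 1/3.
For every x in S, x >= 1/3. And 1/3 is in S, so it is attained.
Therefore inf(S) = 1/3.

1/3


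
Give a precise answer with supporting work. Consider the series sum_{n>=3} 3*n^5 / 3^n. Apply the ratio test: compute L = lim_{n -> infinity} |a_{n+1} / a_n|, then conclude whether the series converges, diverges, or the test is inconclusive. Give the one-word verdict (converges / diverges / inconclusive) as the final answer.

Let a_n denote the general term. Form the ratio a_{n+1}/a_n and simplify:
a_{n+1}/a_n = (n + 1)^5/(3*n^5)
Take the limit as n -> infinity: L = 1/3.
Since L = 1/3 < 1, the ratio test implies the series converges.

converges


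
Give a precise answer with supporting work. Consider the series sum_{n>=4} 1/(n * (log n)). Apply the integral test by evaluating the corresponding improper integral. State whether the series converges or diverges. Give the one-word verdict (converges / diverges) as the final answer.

Let f(x) = 1/(x*log(x)). Then f is positive, continuous, and decreasing on [4, infinity), so the integral test applies.
Compute the improper integral int_{4}^infinity f(x) dx:
  antiderivative F(x) = log(log(x)).
  F(x) = log(log(x)) -> infinity as x -> infinity. The integral diverges, so by the integral test, the series diverges.

diverges


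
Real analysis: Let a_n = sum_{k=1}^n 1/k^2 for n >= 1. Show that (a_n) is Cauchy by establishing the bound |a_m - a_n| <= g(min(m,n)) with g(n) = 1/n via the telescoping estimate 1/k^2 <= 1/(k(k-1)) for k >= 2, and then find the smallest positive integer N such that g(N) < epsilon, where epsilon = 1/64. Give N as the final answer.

For m > n >= 1: |a_m - a_n| = sum_{k=n+1}^m 1/k^2.
Use 1/k^2 <= 1/(k(k-1)) = 1/(k-1) - 1/k for k >= 2:
sum_{k=n+1}^m 1/k^2 <= sum_{k=n+1}^m (1/(k-1) - 1/k) = 1/n - 1/m <= 1/n.
By symmetry the same bound holds with n,m swapped, so |a_m - a_n| <= 1/min(m,n) = g(min(m,n)). Since g(n) -> 0, (a_n) is Cauchy.
Now solve g(N) < 1/64: 1/N < 1/64 <=> N > 1/(1/64) = 64.
The smallest integer strictly greater than 64 is N = 65.
Check: g(65) = 1/65 < 1/64; g(64) = 1/64 >= 1/64. So N = 65.

65


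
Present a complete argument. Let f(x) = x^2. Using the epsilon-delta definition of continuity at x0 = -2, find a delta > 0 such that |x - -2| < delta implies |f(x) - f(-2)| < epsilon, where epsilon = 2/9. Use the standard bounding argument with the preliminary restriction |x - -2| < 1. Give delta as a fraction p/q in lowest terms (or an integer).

Factor: |x^2 - (-2)^2| = |x - -2| * |x + -2|.
Impose |x - -2| < 1 first. Then |x + -2| = |(x - -2) + 2*(-2)| <= |x - -2| + 2*|-2| < 1 + 4 = 5.
So |x^2 - (-2)^2| < delta * 5.
We need delta * 5 <= 2/9, i.e. delta <= 2/9/5 = 2/45.
Since 2/45 < 1, this is tighter than 1; take delta = 2/45.
So delta = 2/45 works.

2/45


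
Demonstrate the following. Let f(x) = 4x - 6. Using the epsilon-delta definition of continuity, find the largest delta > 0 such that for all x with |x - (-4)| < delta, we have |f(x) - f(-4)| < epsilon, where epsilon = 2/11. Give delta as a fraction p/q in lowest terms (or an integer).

We compute f(-4) = 4*(-4) - 6 = -22.
|f(x) - f(-4)| = |4x - 6 - (-22)| = |4(x - (-4))| = 4|x - (-4)|.
We need 4|x - (-4)| < 2/11, i.e. |x - (-4)| < 2/11 / 4 = 1/22.
So any delta <= 1/22 works. Conversely, if delta > 1/22, then x = -4 + 1/22 satisfies |x - (-4)| = 1/22 < delta but |f(x) - f(-4)| = 4 * 1/22 = 2/11, which is not < 2/11; so no larger delta works.
Hence the largest such delta is 1/22.

1/22


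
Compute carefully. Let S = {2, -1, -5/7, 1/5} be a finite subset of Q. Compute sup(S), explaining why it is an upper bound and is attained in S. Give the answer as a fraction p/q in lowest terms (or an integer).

S is finite, so sup(S) = max(S).
Sorted decreasing:
2, 1/5, -5/7, -1
The extremum is 2.
For every x in S, x <= 2. And 2 is in S, so it is attained.
Therefore sup(S) = 2.

2


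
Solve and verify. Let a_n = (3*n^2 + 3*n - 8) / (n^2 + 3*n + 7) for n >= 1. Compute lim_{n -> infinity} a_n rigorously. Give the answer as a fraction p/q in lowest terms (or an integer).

Divide numerator and denominator by n^2, the highest power:
numerator / n^2 = 3 + 3/n - 8/n^2
denominator / n^2 = 1 + 3/n + 7/n^2
As n -> infinity, all terms of the form c/n^k (k >= 1) tend to 0.
So numerator / n^2 -> 3 and denominator / n^2 -> 1.
Therefore lim a_n = 3.

3


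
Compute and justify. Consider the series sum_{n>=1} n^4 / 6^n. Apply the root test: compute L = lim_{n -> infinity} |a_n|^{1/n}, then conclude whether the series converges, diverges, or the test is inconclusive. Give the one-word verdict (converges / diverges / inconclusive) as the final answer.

Let a_n denote the general term. Form |a_n|^(1/n) and simplify:
|a_n|^(1/n) = n^(4/n)/6
Take the limit as n -> infinity: L = 1/6.
Since L = 1/6 < 1, the root test implies convergence.

converges


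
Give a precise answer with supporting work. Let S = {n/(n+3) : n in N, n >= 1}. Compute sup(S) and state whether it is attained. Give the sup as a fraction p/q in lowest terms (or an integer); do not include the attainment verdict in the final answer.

Analysis:
- Values: 1/4, 2/5, 1/2, 4/7, ... strictly increasing.
- Minimum is 1/4 (n=1); inf = 1/4 (attained).
- n/(n+3) = 1 - 3/(n+3) -> 1 from below as n -> infinity, and never equals 1.
- So sup = 1 (not attained).
Conclusion: sup(S) = 1, not attained in S.

1


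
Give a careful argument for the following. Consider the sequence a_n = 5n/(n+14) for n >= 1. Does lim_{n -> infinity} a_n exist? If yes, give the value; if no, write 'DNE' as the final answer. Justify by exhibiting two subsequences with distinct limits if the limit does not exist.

Examine the behaviour of a_n along subsequences.
Even-n subsequence a_{2k} = 5(2k)/(2k+14) -> 5. Odd-n subsequence a_{2k+1} = 5(2k+1)/(2k+15) -> 5. Both tend to 5, which suggests the limit is 5; verify directly.
|a_n - 5| = |5n - 5(n+14)| / (n+14) = 70/(n+14) < 70/n for every n >= 1.
Given epsilon > 0, choose a positive integer N > 70/epsilon. Then for all n >= N, |a_n - 5| < 70/n <= 70/N < epsilon.
So by the definition of the limit, lim a_n exists and equals 5.

5


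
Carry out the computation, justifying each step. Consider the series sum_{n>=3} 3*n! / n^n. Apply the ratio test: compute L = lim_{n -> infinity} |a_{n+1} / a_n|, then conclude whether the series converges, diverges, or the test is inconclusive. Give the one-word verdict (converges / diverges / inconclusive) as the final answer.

Let a_n denote the general term. Form the ratio a_{n+1}/a_n and simplify:
a_{n+1}/a_n = (n/(n + 1))^n
Take the limit as n -> infinity: L = exp(-1).
Since L = exp(-1) < 1, the ratio test implies the series converges.

converges


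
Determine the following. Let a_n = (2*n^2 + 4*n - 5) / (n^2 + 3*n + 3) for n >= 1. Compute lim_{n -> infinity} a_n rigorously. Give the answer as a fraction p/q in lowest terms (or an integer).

Divide numerator and denominator by n^2, the highest power:
numerator / n^2 = 2 + 4/n - 5/n^2
denominator / n^2 = 1 + 3/n + 3/n^2
As n -> infinity, all terms of the form c/n^k (k >= 1) tend to 0.
So numerator / n^2 -> 2 and denominator / n^2 -> 1.
Therefore lim a_n = 2.

2


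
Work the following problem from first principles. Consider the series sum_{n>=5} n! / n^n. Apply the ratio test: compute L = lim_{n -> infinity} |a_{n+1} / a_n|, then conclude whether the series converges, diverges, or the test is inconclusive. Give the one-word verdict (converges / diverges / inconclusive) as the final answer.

Let a_n denote the general term. Form the ratio a_{n+1}/a_n and simplify:
a_{n+1}/a_n = (n/(n + 1))^n
Take the limit as n -> infinity: L = exp(-1).
Since L = exp(-1) < 1, the ratio test implies the series converges.

converges


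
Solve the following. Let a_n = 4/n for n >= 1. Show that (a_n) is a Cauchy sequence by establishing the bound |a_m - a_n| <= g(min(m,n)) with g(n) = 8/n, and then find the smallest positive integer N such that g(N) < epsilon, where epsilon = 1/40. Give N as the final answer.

For any m, n >= 1, by the triangle inequality:
|a_m - a_n| = |4/m - 4/n| <= 4*1/m + 4*1/n <= 8/min(m,n).
So g(n) = 8/n bounds the Cauchy difference. Since g(n) -> 0, (a_n) is Cauchy.
Now solve g(N) < 1/40: 8/N < 1/40 <=> N > 8 / (1/40) = 320.
The smallest integer strictly greater than 320 is N = 321.
Check: g(321) = 8/321 = 8/321 < 1/40; g(320) = 1/40 >= 1/40. So N = 321.

321


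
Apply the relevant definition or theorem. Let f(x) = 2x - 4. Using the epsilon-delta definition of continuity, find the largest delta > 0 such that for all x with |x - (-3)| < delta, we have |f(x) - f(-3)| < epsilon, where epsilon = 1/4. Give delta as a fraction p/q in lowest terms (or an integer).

We compute f(-3) = 2*(-3) - 4 = -10.
|f(x) - f(-3)| = |2x - 4 - (-10)| = |2(x - (-3))| = 2|x - (-3)|.
We need 2|x - (-3)| < 1/4, i.e. |x - (-3)| < 1/4 / 2 = 1/8.
So any delta <= 1/8 works. Conversely, if delta > 1/8, then x = -3 + 1/8 satisfies |x - (-3)| = 1/8 < delta but |f(x) - f(-3)| = 2 * 1/8 = 1/4, which is not < 1/4; so no larger delta works.
Hence the largest such delta is 1/8.

1/8


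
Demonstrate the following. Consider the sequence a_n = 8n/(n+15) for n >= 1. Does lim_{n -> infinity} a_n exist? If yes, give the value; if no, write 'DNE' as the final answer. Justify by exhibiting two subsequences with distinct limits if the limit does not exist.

Examine the behaviour of a_n along subsequences.
Even-n subsequence a_{2k} = 8(2k)/(2k+15) -> 8. Odd-n subsequence a_{2k+1} = 8(2k+1)/(2k+16) -> 8. Both tend to 8, which suggests the limit is 8; verify directly.
|a_n - 8| = |8n - 8(n+15)| / (n+15) = 120/(n+15) < 120/n for every n >= 1.
Given epsilon > 0, choose a positive integer N > 120/epsilon. Then for all n >= N, |a_n - 8| < 120/n <= 120/N < epsilon.
So by the definition of the limit, lim a_n exists and equals 8.

8


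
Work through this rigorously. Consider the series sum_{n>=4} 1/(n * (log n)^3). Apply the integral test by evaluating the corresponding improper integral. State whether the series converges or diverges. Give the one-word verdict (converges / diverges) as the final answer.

Let f(x) = 1/(x*log(x)^3). Then f is positive, continuous, and decreasing on [4, infinity), so the integral test applies.
Compute the improper integral int_{4}^infinity f(x) dx:
  antiderivative F(x) = -1/(2*log(x)^2).
  F(x) -> 0 as x -> infinity.  int = 0 - F(4) = 1/(2*log(4)^2) < infinity. By the integral test, the series converges.

converges


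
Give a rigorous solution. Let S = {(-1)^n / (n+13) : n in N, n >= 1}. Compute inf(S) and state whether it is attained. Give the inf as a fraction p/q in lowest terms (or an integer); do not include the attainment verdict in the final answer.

Analysis:
- Values: -1/14, 1/15, -1/16, 1/17, -1/18, ...
- Positive terms (even n): 1/(2+13), 1/(4+13), ... decreasing -> max = 1/15 (n=2).
- Negative terms (odd n): -1/(1+13), -1/(3+13), ... increasing -> min = -1/14 (n=1).
- So sup = 1/15 (attained at n=2); inf = -1/14 (attained at n=1).
Conclusion: inf(S) = -1/14, attained in S.

-1/14


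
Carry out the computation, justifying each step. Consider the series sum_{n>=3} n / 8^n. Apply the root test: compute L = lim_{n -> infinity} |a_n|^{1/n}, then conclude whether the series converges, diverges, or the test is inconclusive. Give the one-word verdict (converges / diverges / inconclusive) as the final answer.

Let a_n denote the general term. Form |a_n|^(1/n) and simplify:
|a_n|^(1/n) = n^(1/n)/8
Take the limit as n -> infinity: L = 1/8.
Since L = 1/8 < 1, the root test implies convergence.

converges


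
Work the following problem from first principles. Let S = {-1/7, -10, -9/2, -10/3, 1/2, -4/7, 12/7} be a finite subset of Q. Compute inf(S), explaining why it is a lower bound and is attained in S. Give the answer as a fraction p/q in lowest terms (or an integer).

S is finite, so inf(S) = min(S).
Sorted increasing:
-10, -9/2, -10/3, -4/7, -1/7, 1/2, 12/7
The extremum is -10.
For every x in S, x >= -10. And -10 is in S, so it is attained.
Therefore inf(S) = -10.

-10
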